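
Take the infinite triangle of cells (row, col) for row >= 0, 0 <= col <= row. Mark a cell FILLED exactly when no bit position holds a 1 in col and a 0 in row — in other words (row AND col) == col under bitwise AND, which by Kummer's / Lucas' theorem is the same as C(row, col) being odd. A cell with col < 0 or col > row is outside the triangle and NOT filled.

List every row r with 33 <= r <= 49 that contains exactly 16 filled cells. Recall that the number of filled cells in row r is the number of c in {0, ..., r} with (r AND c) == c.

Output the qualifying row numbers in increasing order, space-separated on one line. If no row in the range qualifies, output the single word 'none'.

Row r has 2^popcount(r) filled cells, so we need popcount(r) = log2(16) = 4.
Scan r = 33..49 and keep those with exactly 4 one-bits:
r=33=100001 popcount=2 -> skip
r=34=100010 popcount=2 -> skip
r=35=100011 popcount=3 -> skip
r=36=100100 popcount=2 -> skip
r=37=100101 popcount=3 -> skip
r=38=100110 popcount=3 -> skip
r=39=100111 popcount=4 -> KEEP
r=40=101000 popcount=2 -> skip
r=41=101001 popcount=3 -> skip
r=42=101010 popcount=3 -> skip
r=43=101011 popcount=4 -> KEEP
r=44=101100 popcount=3 -> skip
r=45=101101 popcount=4 -> KEEP
r=46=101110 popcount=4 -> KEEP
r=47=101111 popcount=5 -> skip
r=48=110000 popcount=2 -> skip
r=49=110001 popcount=3 -> skip
Kept rows: 39 43 45 46

Answer: 39 43 45 46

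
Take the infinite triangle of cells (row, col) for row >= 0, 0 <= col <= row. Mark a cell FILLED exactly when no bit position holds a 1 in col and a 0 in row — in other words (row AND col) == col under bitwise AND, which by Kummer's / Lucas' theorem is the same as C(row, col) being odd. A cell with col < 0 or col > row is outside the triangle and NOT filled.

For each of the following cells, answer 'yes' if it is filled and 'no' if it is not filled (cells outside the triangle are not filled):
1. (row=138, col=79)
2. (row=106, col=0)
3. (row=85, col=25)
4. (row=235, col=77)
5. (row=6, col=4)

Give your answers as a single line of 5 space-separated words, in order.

Answer: no yes no no yes

Derivation:
(138,79): row=0b10001010, col=0b1001111, row AND col = 0b1010 = 10; 10 != 79 -> empty
(106,0): row=0b1101010, col=0b0, row AND col = 0b0 = 0; 0 == 0 -> filled
(85,25): row=0b1010101, col=0b11001, row AND col = 0b10001 = 17; 17 != 25 -> empty
(235,77): row=0b11101011, col=0b1001101, row AND col = 0b1001001 = 73; 73 != 77 -> empty
(6,4): row=0b110, col=0b100, row AND col = 0b100 = 4; 4 == 4 -> filled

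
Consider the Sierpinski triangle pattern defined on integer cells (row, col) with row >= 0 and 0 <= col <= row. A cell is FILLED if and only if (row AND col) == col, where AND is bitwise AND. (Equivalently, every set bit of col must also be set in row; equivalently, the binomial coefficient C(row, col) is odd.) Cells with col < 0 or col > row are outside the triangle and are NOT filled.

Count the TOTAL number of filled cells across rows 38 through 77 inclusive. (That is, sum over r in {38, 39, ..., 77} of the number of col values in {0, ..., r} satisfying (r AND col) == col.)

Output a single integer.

Answer: 570

Derivation:
r38=100110 pc3: +8 =8
r39=100111 pc4: +16 =24
r40=101000 pc2: +4 =28
r41=101001 pc3: +8 =36
r42=101010 pc3: +8 =44
r43=101011 pc4: +16 =60
r44=101100 pc3: +8 =68
r45=101101 pc4: +16 =84
r46=101110 pc4: +16 =100
r47=101111 pc5: +32 =132
r48=110000 pc2: +4 =136
r49=110001 pc3: +8 =144
r50=110010 pc3: +8 =152
r51=110011 pc4: +16 =168
r52=110100 pc3: +8 =176
r53=110101 pc4: +16 =192
r54=110110 pc4: +16 =208
r55=110111 pc5: +32 =240
r56=111000 pc3: +8 =248
r57=111001 pc4: +16 =264
r58=111010 pc4: +16 =280
r59=111011 pc5: +32 =312
r60=111100 pc4: +16 =328
r61=111101 pc5: +32 =360
r62=111110 pc5: +32 =392
r63=111111 pc6: +64 =456
r64=1000000 pc1: +2 =458
r65=1000001 pc2: +4 =462
r66=1000010 pc2: +4 =466
r67=1000011 pc3: +8 =474
r68=1000100 pc2: +4 =478
r69=1000101 pc3: +8 =486
r70=1000110 pc3: +8 =494
r71=1000111 pc4: +16 =510
r72=1001000 pc2: +4 =514
r73=1001001 pc3: +8 =522
r74=1001010 pc3: +8 =530
r75=1001011 pc4: +16 =546
r76=1001100 pc3: +8 =554
r77=1001101 pc4: +16 =570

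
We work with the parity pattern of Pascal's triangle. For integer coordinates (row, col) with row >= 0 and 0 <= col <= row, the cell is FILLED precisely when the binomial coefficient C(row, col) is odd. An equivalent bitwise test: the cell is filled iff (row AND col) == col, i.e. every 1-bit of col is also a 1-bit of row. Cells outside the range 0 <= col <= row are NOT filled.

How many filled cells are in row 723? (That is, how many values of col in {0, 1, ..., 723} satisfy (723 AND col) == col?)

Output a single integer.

Answer: 64

Derivation:
723 in binary = 1011010011
popcount(723) = number of 1-bits in 1011010011 = 6
A col c satisfies (723 AND c) == c iff every set bit of c is also set in 723; each of the 6 set bits of 723 can independently be on or off in c.
count = 2^6 = 64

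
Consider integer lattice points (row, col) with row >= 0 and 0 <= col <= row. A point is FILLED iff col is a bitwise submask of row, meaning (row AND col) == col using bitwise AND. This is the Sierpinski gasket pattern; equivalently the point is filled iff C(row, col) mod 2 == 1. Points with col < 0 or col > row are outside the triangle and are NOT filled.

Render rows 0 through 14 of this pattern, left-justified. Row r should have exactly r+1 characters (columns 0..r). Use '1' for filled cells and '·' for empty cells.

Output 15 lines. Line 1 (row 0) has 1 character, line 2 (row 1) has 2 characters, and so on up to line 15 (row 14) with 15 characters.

r0=0: 1
r1=1: 11
r2=10: 1·1
r3=11: 1111
r4=100: 1···1
r5=101: 11··11
r6=110: 1·1·1·1
r7=111: 11111111
r8=1000: 1·······1
r9=1001: 11······11
r10=1010: 1·1·····1·1
r11=1011: 1111····1111
r12=1100: 1···1···1···1
r13=1101: 11··11··11··11
r14=1110: 1·1·1·1·1·1·1·1

Answer: 1
11
1·1
1111
1···1
11··11
1·1·1·1
11111111
1·······1
11······11
1·1·····1·1
1111····1111
1···1···1···1
11··11··11··11
1·1·1·1·1·1·1·1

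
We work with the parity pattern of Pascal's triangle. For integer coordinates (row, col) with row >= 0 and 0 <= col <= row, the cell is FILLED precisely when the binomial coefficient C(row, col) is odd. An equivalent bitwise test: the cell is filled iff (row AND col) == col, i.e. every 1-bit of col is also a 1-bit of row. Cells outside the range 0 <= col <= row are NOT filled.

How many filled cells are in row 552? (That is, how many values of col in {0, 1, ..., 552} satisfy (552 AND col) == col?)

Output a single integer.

Answer: 8

Derivation:
552 in binary = 1000101000
popcount(552) = number of 1-bits in 1000101000 = 3
A col c satisfies (552 AND c) == c iff every set bit of c is also set in 552; each of the 3 set bits of 552 can independently be on or off in c.
count = 2^3 = 8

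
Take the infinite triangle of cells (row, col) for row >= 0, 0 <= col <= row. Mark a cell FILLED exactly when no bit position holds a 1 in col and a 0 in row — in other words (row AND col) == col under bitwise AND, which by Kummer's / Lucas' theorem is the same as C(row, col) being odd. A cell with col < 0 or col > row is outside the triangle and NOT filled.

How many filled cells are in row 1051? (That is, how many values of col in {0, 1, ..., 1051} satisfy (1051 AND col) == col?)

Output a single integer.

1051 in binary = 10000011011
popcount(1051) = number of 1-bits in 10000011011 = 5
A col c satisfies (1051 AND c) == c iff every set bit of c is also set in 1051; each of the 5 set bits of 1051 can independently be on or off in c.
count = 2^5 = 32

Answer: 32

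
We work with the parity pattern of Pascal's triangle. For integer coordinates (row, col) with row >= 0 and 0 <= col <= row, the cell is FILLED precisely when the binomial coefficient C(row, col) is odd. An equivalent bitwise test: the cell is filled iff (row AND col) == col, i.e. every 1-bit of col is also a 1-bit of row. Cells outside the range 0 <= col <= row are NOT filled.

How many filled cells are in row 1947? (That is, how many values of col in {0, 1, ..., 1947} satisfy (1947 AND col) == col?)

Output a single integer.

Answer: 256

Derivation:
1947 in binary = 11110011011
popcount(1947) = number of 1-bits in 11110011011 = 8
A col c satisfies (1947 AND c) == c iff every set bit of c is also set in 1947; each of the 8 set bits of 1947 can independently be on or off in c.
count = 2^8 = 256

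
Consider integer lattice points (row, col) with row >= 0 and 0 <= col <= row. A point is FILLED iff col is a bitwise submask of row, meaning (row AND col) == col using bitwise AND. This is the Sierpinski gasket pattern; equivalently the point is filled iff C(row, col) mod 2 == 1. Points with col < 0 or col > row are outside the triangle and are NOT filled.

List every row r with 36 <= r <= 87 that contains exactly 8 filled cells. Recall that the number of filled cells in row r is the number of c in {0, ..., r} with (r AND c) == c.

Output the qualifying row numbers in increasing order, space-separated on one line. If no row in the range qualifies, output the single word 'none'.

Answer: 37 38 41 42 44 49 50 52 56 67 69 70 73 74 76 81 82 84

Derivation:
Row r has 2^popcount(r) filled cells, so we need popcount(r) = log2(8) = 3.
Scan r = 36..87 and keep those with exactly 3 one-bits:
r=36=100100 popcount=2 -> skip
r=37=100101 popcount=3 -> KEEP
r=38=100110 popcount=3 -> KEEP
r=39=100111 popcount=4 -> skip
r=40=101000 popcount=2 -> skip
r=41=101001 popcount=3 -> KEEP
r=42=101010 popcount=3 -> KEEP
r=43=101011 popcount=4 -> skip
r=44=101100 popcount=3 -> KEEP
r=45=101101 popcount=4 -> skip
r=46=101110 popcount=4 -> skip
r=47=101111 popcount=5 -> skip
r=48=110000 popcount=2 -> skip
r=49=110001 popcount=3 -> KEEP
r=50=110010 popcount=3 -> KEEP
r=51=110011 popcount=4 -> skip
r=52=110100 popcount=3 -> KEEP
r=53=110101 popcount=4 -> skip
r=54=110110 popcount=4 -> skip
r=55=110111 popcount=5 -> skip
r=56=111000 popcount=3 -> KEEP
r=57=111001 popcount=4 -> skip
r=58=111010 popcount=4 -> skip
r=59=111011 popcount=5 -> skip
r=60=111100 popcount=4 -> skip
r=61=111101 popcount=5 -> skip
r=62=111110 popcount=5 -> skip
r=63=111111 popcount=6 -> skip
r=64=1000000 popcount=1 -> skip
r=65=1000001 popcount=2 -> skip
r=66=1000010 popcount=2 -> skip
r=67=1000011 popcount=3 -> KEEP
r=68=1000100 popcount=2 -> skip
r=69=1000101 popcount=3 -> KEEP
r=70=1000110 popcount=3 -> KEEP
r=71=1000111 popcount=4 -> skip
r=72=1001000 popcount=2 -> skip
r=73=1001001 popcount=3 -> KEEP
r=74=1001010 popcount=3 -> KEEP
r=75=1001011 popcount=4 -> skip
r=76=1001100 popcount=3 -> KEEP
r=77=1001101 popcount=4 -> skip
r=78=1001110 popcount=4 -> skip
r=79=1001111 popcount=5 -> skip
r=80=1010000 popcount=2 -> skip
r=81=1010001 popcount=3 -> KEEP
r=82=1010010 popcount=3 -> KEEP
r=83=1010011 popcount=4 -> skip
r=84=1010100 popcount=3 -> KEEP
r=85=1010101 popcount=4 -> skip
r=86=1010110 popcount=4 -> skip
r=87=1010111 popcount=5 -> skip
Kept rows: 37 38 41 42 44 49 50 52 56 67 69 70 73 74 76 81 82 84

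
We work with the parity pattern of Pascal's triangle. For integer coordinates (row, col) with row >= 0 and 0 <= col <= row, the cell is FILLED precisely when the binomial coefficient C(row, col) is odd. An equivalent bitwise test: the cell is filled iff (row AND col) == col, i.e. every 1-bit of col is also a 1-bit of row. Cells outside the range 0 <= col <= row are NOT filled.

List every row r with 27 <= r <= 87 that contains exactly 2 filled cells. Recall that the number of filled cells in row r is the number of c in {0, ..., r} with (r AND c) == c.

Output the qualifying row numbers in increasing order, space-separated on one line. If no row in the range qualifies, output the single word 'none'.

Row r has 2^popcount(r) filled cells, so we need popcount(r) = log2(2) = 1.
Scan r = 27..87 and keep those with exactly 1 one-bits:
r=27=11011 popcount=4 -> skip
r=28=11100 popcount=3 -> skip
r=29=11101 popcount=4 -> skip
r=30=11110 popcount=4 -> skip
r=31=11111 popcount=5 -> skip
r=32=100000 popcount=1 -> KEEP
r=33=100001 popcount=2 -> skip
r=34=100010 popcount=2 -> skip
r=35=100011 popcount=3 -> skip
r=36=100100 popcount=2 -> skip
r=37=100101 popcount=3 -> skip
r=38=100110 popcount=3 -> skip
r=39=100111 popcount=4 -> skip
r=40=101000 popcount=2 -> skip
r=41=101001 popcount=3 -> skip
r=42=101010 popcount=3 -> skip
r=43=101011 popcount=4 -> skip
r=44=101100 popcount=3 -> skip
r=45=101101 popcount=4 -> skip
r=46=101110 popcount=4 -> skip
r=47=101111 popcount=5 -> skip
r=48=110000 popcount=2 -> skip
r=49=110001 popcount=3 -> skip
r=50=110010 popcount=3 -> skip
r=51=110011 popcount=4 -> skip
r=52=110100 popcount=3 -> skip
r=53=110101 popcount=4 -> skip
r=54=110110 popcount=4 -> skip
r=55=110111 popcount=5 -> skip
r=56=111000 popcount=3 -> skip
r=57=111001 popcount=4 -> skip
r=58=111010 popcount=4 -> skip
r=59=111011 popcount=5 -> skip
r=60=111100 popcount=4 -> skip
r=61=111101 popcount=5 -> skip
r=62=111110 popcount=5 -> skip
r=63=111111 popcount=6 -> skip
r=64=1000000 popcount=1 -> KEEP
r=65=1000001 popcount=2 -> skip
r=66=1000010 popcount=2 -> skip
r=67=1000011 popcount=3 -> skip
r=68=1000100 popcount=2 -> skip
r=69=1000101 popcount=3 -> skip
r=70=1000110 popcount=3 -> skip
r=71=1000111 popcount=4 -> skip
r=72=1001000 popcount=2 -> skip
r=73=1001001 popcount=3 -> skip
r=74=1001010 popcount=3 -> skip
r=75=1001011 popcount=4 -> skip
r=76=1001100 popcount=3 -> skip
r=77=1001101 popcount=4 -> skip
r=78=1001110 popcount=4 -> skip
r=79=1001111 popcount=5 -> skip
r=80=1010000 popcount=2 -> skip
r=81=1010001 popcount=3 -> skip
r=82=1010010 popcount=3 -> skip
r=83=1010011 popcount=4 -> skip
r=84=1010100 popcount=3 -> skip
r=85=1010101 popcount=4 -> skip
r=86=1010110 popcount=4 -> skip
r=87=1010111 popcount=5 -> skip
Kept rows: 32 64

Answer: 32 64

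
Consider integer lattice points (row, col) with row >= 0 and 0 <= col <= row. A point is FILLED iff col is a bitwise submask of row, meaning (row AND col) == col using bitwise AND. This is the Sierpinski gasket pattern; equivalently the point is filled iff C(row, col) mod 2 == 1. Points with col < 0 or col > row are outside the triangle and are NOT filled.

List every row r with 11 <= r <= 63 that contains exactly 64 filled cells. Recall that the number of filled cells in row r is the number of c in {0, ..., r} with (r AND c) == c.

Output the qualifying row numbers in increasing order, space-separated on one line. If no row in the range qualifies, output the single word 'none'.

Row r has 2^popcount(r) filled cells, so we need popcount(r) = log2(64) = 6.
Scan r = 11..63 and keep those with exactly 6 one-bits:
r=11=1011 popcount=3 -> skip
r=12=1100 popcount=2 -> skip
r=13=1101 popcount=3 -> skip
r=14=1110 popcount=3 -> skip
r=15=1111 popcount=4 -> skip
r=16=10000 popcount=1 -> skip
r=17=10001 popcount=2 -> skip
r=18=10010 popcount=2 -> skip
r=19=10011 popcount=3 -> skip
r=20=10100 popcount=2 -> skip
r=21=10101 popcount=3 -> skip
r=22=10110 popcount=3 -> skip
r=23=10111 popcount=4 -> skip
r=24=11000 popcount=2 -> skip
r=25=11001 popcount=3 -> skip
r=26=11010 popcount=3 -> skip
r=27=11011 popcount=4 -> skip
r=28=11100 popcount=3 -> skip
r=29=11101 popcount=4 -> skip
r=30=11110 popcount=4 -> skip
r=31=11111 popcount=5 -> skip
r=32=100000 popcount=1 -> skip
r=33=100001 popcount=2 -> skip
r=34=100010 popcount=2 -> skip
r=35=100011 popcount=3 -> skip
r=36=100100 popcount=2 -> skip
r=37=100101 popcount=3 -> skip
r=38=100110 popcount=3 -> skip
r=39=100111 popcount=4 -> skip
r=40=101000 popcount=2 -> skip
r=41=101001 popcount=3 -> skip
r=42=101010 popcount=3 -> skip
r=43=101011 popcount=4 -> skip
r=44=101100 popcount=3 -> skip
r=45=101101 popcount=4 -> skip
r=46=101110 popcount=4 -> skip
r=47=101111 popcount=5 -> skip
r=48=110000 popcount=2 -> skip
r=49=110001 popcount=3 -> skip
r=50=110010 popcount=3 -> skip
r=51=110011 popcount=4 -> skip
r=52=110100 popcount=3 -> skip
r=53=110101 popcount=4 -> skip
r=54=110110 popcount=4 -> skip
r=55=110111 popcount=5 -> skip
r=56=111000 popcount=3 -> skip
r=57=111001 popcount=4 -> skip
r=58=111010 popcount=4 -> skip
r=59=111011 popcount=5 -> skip
r=60=111100 popcount=4 -> skip
r=61=111101 popcount=5 -> skip
r=62=111110 popcount=5 -> skip
r=63=111111 popcount=6 -> KEEP
Kept rows: 63

Answer: 63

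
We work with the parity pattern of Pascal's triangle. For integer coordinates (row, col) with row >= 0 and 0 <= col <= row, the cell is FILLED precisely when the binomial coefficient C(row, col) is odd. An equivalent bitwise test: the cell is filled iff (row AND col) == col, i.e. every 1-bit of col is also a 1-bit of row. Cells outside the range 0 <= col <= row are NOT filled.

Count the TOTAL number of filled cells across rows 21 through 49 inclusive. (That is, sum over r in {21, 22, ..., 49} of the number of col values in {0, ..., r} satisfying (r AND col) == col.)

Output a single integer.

Answer: 314

Derivation:
r21=10101 pc3: +8 =8
r22=10110 pc3: +8 =16
r23=10111 pc4: +16 =32
r24=11000 pc2: +4 =36
r25=11001 pc3: +8 =44
r26=11010 pc3: +8 =52
r27=11011 pc4: +16 =68
r28=11100 pc3: +8 =76
r29=11101 pc4: +16 =92
r30=11110 pc4: +16 =108
r31=11111 pc5: +32 =140
r32=100000 pc1: +2 =142
r33=100001 pc2: +4 =146
r34=100010 pc2: +4 =150
r35=100011 pc3: +8 =158
r36=100100 pc2: +4 =162
r37=100101 pc3: +8 =170
r38=100110 pc3: +8 =178
r39=100111 pc4: +16 =194
r40=101000 pc2: +4 =198
r41=101001 pc3: +8 =206
r42=101010 pc3: +8 =214
r43=101011 pc4: +16 =230
r44=101100 pc3: +8 =238
r45=101101 pc4: +16 =254
r46=101110 pc4: +16 =270
r47=101111 pc5: +32 =302
r48=110000 pc2: +4 =306
r49=110001 pc3: +8 =314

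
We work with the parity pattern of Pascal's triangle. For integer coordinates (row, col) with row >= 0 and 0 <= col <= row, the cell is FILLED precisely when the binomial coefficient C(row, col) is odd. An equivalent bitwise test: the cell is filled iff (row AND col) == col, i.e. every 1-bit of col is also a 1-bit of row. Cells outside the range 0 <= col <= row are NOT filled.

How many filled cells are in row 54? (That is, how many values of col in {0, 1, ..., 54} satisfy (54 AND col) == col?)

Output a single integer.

54 in binary = 110110
popcount(54) = number of 1-bits in 110110 = 4
A col c satisfies (54 AND c) == c iff every set bit of c is also set in 54; each of the 4 set bits of 54 can independently be on or off in c.
count = 2^4 = 16

Answer: 16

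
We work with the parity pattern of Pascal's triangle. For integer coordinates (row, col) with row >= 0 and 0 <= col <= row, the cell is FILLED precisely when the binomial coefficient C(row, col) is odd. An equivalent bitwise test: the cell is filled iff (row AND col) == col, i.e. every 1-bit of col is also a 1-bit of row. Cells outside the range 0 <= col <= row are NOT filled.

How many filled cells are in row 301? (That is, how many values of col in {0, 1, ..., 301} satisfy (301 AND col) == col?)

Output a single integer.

301 in binary = 100101101
popcount(301) = number of 1-bits in 100101101 = 5
A col c satisfies (301 AND c) == c iff every set bit of c is also set in 301; each of the 5 set bits of 301 can independently be on or off in c.
count = 2^5 = 32

Answer: 32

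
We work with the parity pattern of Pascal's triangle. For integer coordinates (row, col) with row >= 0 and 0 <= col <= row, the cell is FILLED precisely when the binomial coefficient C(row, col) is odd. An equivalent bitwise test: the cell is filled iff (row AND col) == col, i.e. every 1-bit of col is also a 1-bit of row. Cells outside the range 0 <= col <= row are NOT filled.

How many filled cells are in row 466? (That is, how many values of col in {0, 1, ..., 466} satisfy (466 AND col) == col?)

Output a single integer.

466 in binary = 111010010
popcount(466) = number of 1-bits in 111010010 = 5
A col c satisfies (466 AND c) == c iff every set bit of c is also set in 466; each of the 5 set bits of 466 can independently be on or off in c.
count = 2^5 = 32

Answer: 32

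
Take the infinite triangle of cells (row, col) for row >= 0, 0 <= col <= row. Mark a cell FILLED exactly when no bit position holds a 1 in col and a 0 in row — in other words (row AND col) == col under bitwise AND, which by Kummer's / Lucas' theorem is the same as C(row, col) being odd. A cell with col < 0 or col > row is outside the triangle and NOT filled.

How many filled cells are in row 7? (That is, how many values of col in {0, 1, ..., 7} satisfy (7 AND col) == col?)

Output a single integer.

7 in binary = 111
popcount(7) = number of 1-bits in 111 = 3
A col c satisfies (7 AND c) == c iff every set bit of c is also set in 7; each of the 3 set bits of 7 can independently be on or off in c.
count = 2^3 = 8

Answer: 8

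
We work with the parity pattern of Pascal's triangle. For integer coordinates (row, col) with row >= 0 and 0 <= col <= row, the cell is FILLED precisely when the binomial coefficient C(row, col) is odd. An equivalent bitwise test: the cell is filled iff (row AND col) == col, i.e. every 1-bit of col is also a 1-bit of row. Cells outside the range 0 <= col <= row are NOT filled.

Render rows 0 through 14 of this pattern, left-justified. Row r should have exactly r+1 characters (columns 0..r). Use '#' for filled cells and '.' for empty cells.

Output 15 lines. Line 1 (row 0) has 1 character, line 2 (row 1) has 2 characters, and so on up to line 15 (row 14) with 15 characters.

r0=0: #
r1=1: ##
r2=10: #.#
r3=11: ####
r4=100: #...#
r5=101: ##..##
r6=110: #.#.#.#
r7=111: ########
r8=1000: #.......#
r9=1001: ##......##
r10=1010: #.#.....#.#
r11=1011: ####....####
r12=1100: #...#...#...#
r13=1101: ##..##..##..##
r14=1110: #.#.#.#.#.#.#.#

Answer: #
##
#.#
####
#...#
##..##
#.#.#.#
########
#.......#
##......##
#.#.....#.#
####....####
#...#...#...#
##..##..##..##
#.#.#.#.#.#.#.#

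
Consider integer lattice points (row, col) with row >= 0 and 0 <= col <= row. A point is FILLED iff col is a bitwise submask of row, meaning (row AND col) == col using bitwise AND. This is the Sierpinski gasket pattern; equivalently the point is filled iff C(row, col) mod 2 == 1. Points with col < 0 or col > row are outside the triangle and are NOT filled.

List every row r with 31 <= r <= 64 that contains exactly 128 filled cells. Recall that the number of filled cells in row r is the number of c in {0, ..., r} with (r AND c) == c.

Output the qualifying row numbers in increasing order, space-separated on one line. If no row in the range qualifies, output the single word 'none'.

Row r has 2^popcount(r) filled cells, so we need popcount(r) = log2(128) = 7.
Scan r = 31..64 and keep those with exactly 7 one-bits:
r=31=11111 popcount=5 -> skip
r=32=100000 popcount=1 -> skip
r=33=100001 popcount=2 -> skip
r=34=100010 popcount=2 -> skip
r=35=100011 popcount=3 -> skip
r=36=100100 popcount=2 -> skip
r=37=100101 popcount=3 -> skip
r=38=100110 popcount=3 -> skip
r=39=100111 popcount=4 -> skip
r=40=101000 popcount=2 -> skip
r=41=101001 popcount=3 -> skip
r=42=101010 popcount=3 -> skip
r=43=101011 popcount=4 -> skip
r=44=101100 popcount=3 -> skip
r=45=101101 popcount=4 -> skip
r=46=101110 popcount=4 -> skip
r=47=101111 popcount=5 -> skip
r=48=110000 popcount=2 -> skip
r=49=110001 popcount=3 -> skip
r=50=110010 popcount=3 -> skip
r=51=110011 popcount=4 -> skip
r=52=110100 popcount=3 -> skip
r=53=110101 popcount=4 -> skip
r=54=110110 popcount=4 -> skip
r=55=110111 popcount=5 -> skip
r=56=111000 popcount=3 -> skip
r=57=111001 popcount=4 -> skip
r=58=111010 popcount=4 -> skip
r=59=111011 popcount=5 -> skip
r=60=111100 popcount=4 -> skip
r=61=111101 popcount=5 -> skip
r=62=111110 popcount=5 -> skip
r=63=111111 popcount=6 -> skip
r=64=1000000 popcount=1 -> skip
Kept rows: none

Answer: none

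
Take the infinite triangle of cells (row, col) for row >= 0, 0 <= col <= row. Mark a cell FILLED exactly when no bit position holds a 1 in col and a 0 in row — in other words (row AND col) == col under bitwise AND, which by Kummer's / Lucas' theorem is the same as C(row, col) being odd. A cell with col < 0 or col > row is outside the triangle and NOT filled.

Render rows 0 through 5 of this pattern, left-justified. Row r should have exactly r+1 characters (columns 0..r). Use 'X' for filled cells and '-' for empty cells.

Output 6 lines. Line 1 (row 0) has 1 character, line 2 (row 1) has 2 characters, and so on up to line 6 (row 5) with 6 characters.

Answer: X
XX
X-X
XXXX
X---X
XX--XX

Derivation:
r0=0: X
r1=1: XX
r2=10: X-X
r3=11: XXXX
r4=100: X---X
r5=101: XX--XX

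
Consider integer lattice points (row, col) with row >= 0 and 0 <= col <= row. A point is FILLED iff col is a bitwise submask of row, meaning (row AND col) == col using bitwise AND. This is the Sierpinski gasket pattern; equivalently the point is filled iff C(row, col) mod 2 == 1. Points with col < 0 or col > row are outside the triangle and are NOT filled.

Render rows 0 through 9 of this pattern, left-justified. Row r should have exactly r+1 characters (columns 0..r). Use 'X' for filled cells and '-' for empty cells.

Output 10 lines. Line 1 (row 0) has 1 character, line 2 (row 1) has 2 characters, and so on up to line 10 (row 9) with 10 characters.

r0=0: X
r1=1: XX
r2=10: X-X
r3=11: XXXX
r4=100: X---X
r5=101: XX--XX
r6=110: X-X-X-X
r7=111: XXXXXXXX
r8=1000: X-------X
r9=1001: XX------XX

Answer: X
XX
X-X
XXXX
X---X
XX--XX
X-X-X-X
XXXXXXXX
X-------X
XX------XX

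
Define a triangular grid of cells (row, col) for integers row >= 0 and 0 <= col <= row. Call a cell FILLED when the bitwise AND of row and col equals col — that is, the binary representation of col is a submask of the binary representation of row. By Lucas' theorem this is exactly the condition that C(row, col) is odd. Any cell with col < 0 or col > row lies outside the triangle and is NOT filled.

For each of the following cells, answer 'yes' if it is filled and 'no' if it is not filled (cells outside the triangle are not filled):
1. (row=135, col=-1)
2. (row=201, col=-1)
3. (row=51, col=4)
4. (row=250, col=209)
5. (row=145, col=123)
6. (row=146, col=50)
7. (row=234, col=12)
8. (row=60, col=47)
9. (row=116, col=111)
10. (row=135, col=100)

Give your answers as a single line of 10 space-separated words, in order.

Answer: no no no no no no no no no no

Derivation:
(135,-1): col outside [0, 135] -> not filled
(201,-1): col outside [0, 201] -> not filled
(51,4): row=0b110011, col=0b100, row AND col = 0b0 = 0; 0 != 4 -> empty
(250,209): row=0b11111010, col=0b11010001, row AND col = 0b11010000 = 208; 208 != 209 -> empty
(145,123): row=0b10010001, col=0b1111011, row AND col = 0b10001 = 17; 17 != 123 -> empty
(146,50): row=0b10010010, col=0b110010, row AND col = 0b10010 = 18; 18 != 50 -> empty
(234,12): row=0b11101010, col=0b1100, row AND col = 0b1000 = 8; 8 != 12 -> empty
(60,47): row=0b111100, col=0b101111, row AND col = 0b101100 = 44; 44 != 47 -> empty
(116,111): row=0b1110100, col=0b1101111, row AND col = 0b1100100 = 100; 100 != 111 -> empty
(135,100): row=0b10000111, col=0b1100100, row AND col = 0b100 = 4; 4 != 100 -> empty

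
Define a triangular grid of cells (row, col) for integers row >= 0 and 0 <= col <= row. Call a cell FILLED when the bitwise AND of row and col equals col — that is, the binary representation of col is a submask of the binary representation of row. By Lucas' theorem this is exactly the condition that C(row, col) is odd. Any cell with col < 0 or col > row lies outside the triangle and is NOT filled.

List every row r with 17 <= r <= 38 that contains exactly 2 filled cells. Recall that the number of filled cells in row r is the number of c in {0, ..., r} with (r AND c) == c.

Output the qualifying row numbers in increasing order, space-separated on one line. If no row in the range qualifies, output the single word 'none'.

Answer: 32

Derivation:
Row r has 2^popcount(r) filled cells, so we need popcount(r) = log2(2) = 1.
Scan r = 17..38 and keep those with exactly 1 one-bits:
r=17=10001 popcount=2 -> skip
r=18=10010 popcount=2 -> skip
r=19=10011 popcount=3 -> skip
r=20=10100 popcount=2 -> skip
r=21=10101 popcount=3 -> skip
r=22=10110 popcount=3 -> skip
r=23=10111 popcount=4 -> skip
r=24=11000 popcount=2 -> skip
r=25=11001 popcount=3 -> skip
r=26=11010 popcount=3 -> skip
r=27=11011 popcount=4 -> skip
r=28=11100 popcount=3 -> skip
r=29=11101 popcount=4 -> skip
r=30=11110 popcount=4 -> skip
r=31=11111 popcount=5 -> skip
r=32=100000 popcount=1 -> KEEP
r=33=100001 popcount=2 -> skip
r=34=100010 popcount=2 -> skip
r=35=100011 popcount=3 -> skip
r=36=100100 popcount=2 -> skip
r=37=100101 popcount=3 -> skip
r=38=100110 popcount=3 -> skip
Kept rows: 32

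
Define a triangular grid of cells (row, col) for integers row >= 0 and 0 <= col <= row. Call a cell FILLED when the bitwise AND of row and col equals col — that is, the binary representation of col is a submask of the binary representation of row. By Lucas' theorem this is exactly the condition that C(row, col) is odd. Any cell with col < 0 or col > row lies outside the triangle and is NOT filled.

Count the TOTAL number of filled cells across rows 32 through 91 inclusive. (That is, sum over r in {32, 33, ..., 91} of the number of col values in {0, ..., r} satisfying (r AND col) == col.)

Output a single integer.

Answer: 828

Derivation:
r32=100000 pc1: +2 =2
r33=100001 pc2: +4 =6
r34=100010 pc2: +4 =10
r35=100011 pc3: +8 =18
r36=100100 pc2: +4 =22
r37=100101 pc3: +8 =30
r38=100110 pc3: +8 =38
r39=100111 pc4: +16 =54
r40=101000 pc2: +4 =58
r41=101001 pc3: +8 =66
r42=101010 pc3: +8 =74
r43=101011 pc4: +16 =90
r44=101100 pc3: +8 =98
r45=101101 pc4: +16 =114
r46=101110 pc4: +16 =130
r47=101111 pc5: +32 =162
r48=110000 pc2: +4 =166
r49=110001 pc3: +8 =174
r50=110010 pc3: +8 =182
r51=110011 pc4: +16 =198
r52=110100 pc3: +8 =206
r53=110101 pc4: +16 =222
r54=110110 pc4: +16 =238
r55=110111 pc5: +32 =270
r56=111000 pc3: +8 =278
r57=111001 pc4: +16 =294
r58=111010 pc4: +16 =310
r59=111011 pc5: +32 =342
r60=111100 pc4: +16 =358
r61=111101 pc5: +32 =390
r62=111110 pc5: +32 =422
r63=111111 pc6: +64 =486
r64=1000000 pc1: +2 =488
r65=1000001 pc2: +4 =492
r66=1000010 pc2: +4 =496
r67=1000011 pc3: +8 =504
r68=1000100 pc2: +4 =508
r69=1000101 pc3: +8 =516
r70=1000110 pc3: +8 =524
r71=1000111 pc4: +16 =540
r72=1001000 pc2: +4 =544
r73=1001001 pc3: +8 =552
r74=1001010 pc3: +8 =560
r75=1001011 pc4: +16 =576
r76=1001100 pc3: +8 =584
r77=1001101 pc4: +16 =600
r78=1001110 pc4: +16 =616
r79=1001111 pc5: +32 =648
r80=1010000 pc2: +4 =652
r81=1010001 pc3: +8 =660
r82=1010010 pc3: +8 =668
r83=1010011 pc4: +16 =684
r84=1010100 pc3: +8 =692
r85=1010101 pc4: +16 =708
r86=1010110 pc4: +16 =724
r87=1010111 pc5: +32 =756
r88=1011000 pc3: +8 =764
r89=1011001 pc4: +16 =780
r90=1011010 pc4: +16 =796
r91=1011011 pc5: +32 =828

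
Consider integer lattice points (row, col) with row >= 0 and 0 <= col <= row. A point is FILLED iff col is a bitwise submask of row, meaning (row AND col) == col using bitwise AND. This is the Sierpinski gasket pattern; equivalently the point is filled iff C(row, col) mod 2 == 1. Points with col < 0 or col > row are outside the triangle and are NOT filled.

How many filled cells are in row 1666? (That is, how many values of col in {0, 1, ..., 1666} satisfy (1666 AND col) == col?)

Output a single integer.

Answer: 16

Derivation:
1666 in binary = 11010000010
popcount(1666) = number of 1-bits in 11010000010 = 4
A col c satisfies (1666 AND c) == c iff every set bit of c is also set in 1666; each of the 4 set bits of 1666 can independently be on or off in c.
count = 2^4 = 16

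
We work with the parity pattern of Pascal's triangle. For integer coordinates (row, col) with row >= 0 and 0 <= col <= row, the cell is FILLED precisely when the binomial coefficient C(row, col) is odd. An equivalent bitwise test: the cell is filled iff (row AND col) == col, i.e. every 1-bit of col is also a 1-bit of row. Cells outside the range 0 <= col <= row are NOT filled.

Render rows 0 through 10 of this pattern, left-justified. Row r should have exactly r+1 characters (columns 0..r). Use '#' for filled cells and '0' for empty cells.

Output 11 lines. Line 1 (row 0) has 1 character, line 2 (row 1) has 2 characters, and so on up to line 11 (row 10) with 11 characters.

r0=0: #
r1=1: ##
r2=10: #0#
r3=11: ####
r4=100: #000#
r5=101: ##00##
r6=110: #0#0#0#
r7=111: ########
r8=1000: #0000000#
r9=1001: ##000000##
r10=1010: #0#00000#0#

Answer: #
##
#0#
####
#000#
##00##
#0#0#0#
########
#0000000#
##000000##
#0#00000#0#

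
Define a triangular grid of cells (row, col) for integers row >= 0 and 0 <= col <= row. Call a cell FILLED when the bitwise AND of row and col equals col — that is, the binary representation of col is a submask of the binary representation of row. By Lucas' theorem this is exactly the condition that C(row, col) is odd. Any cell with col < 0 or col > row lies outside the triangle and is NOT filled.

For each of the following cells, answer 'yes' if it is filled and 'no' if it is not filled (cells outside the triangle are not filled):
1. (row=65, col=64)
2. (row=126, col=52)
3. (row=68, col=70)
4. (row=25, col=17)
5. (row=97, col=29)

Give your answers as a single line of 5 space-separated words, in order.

Answer: yes yes no yes no

Derivation:
(65,64): row=0b1000001, col=0b1000000, row AND col = 0b1000000 = 64; 64 == 64 -> filled
(126,52): row=0b1111110, col=0b110100, row AND col = 0b110100 = 52; 52 == 52 -> filled
(68,70): col outside [0, 68] -> not filled
(25,17): row=0b11001, col=0b10001, row AND col = 0b10001 = 17; 17 == 17 -> filled
(97,29): row=0b1100001, col=0b11101, row AND col = 0b1 = 1; 1 != 29 -> empty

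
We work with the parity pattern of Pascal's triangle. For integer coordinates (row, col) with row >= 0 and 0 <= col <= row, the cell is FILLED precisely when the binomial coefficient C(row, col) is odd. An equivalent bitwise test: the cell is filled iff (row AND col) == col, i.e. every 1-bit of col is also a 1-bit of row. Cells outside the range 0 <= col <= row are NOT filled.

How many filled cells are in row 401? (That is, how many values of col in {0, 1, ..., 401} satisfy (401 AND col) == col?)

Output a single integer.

Answer: 16

Derivation:
401 in binary = 110010001
popcount(401) = number of 1-bits in 110010001 = 4
A col c satisfies (401 AND c) == c iff every set bit of c is also set in 401; each of the 4 set bits of 401 can independently be on or off in c.
count = 2^4 = 16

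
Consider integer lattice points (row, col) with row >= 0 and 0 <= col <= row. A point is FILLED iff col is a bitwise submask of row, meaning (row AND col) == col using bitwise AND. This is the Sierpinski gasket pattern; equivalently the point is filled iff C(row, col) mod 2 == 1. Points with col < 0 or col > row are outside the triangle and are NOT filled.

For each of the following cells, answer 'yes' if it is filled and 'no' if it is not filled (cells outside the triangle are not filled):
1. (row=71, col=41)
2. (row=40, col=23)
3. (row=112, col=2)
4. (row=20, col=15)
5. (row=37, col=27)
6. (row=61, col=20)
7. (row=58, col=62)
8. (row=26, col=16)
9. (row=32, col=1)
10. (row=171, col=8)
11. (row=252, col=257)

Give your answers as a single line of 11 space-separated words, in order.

Answer: no no no no no yes no yes no yes no

Derivation:
(71,41): row=0b1000111, col=0b101001, row AND col = 0b1 = 1; 1 != 41 -> empty
(40,23): row=0b101000, col=0b10111, row AND col = 0b0 = 0; 0 != 23 -> empty
(112,2): row=0b1110000, col=0b10, row AND col = 0b0 = 0; 0 != 2 -> empty
(20,15): row=0b10100, col=0b1111, row AND col = 0b100 = 4; 4 != 15 -> empty
(37,27): row=0b100101, col=0b11011, row AND col = 0b1 = 1; 1 != 27 -> empty
(61,20): row=0b111101, col=0b10100, row AND col = 0b10100 = 20; 20 == 20 -> filled
(58,62): col outside [0, 58] -> not filled
(26,16): row=0b11010, col=0b10000, row AND col = 0b10000 = 16; 16 == 16 -> filled
(32,1): row=0b100000, col=0b1, row AND col = 0b0 = 0; 0 != 1 -> empty
(171,8): row=0b10101011, col=0b1000, row AND col = 0b1000 = 8; 8 == 8 -> filled
(252,257): col outside [0, 252] -> not filled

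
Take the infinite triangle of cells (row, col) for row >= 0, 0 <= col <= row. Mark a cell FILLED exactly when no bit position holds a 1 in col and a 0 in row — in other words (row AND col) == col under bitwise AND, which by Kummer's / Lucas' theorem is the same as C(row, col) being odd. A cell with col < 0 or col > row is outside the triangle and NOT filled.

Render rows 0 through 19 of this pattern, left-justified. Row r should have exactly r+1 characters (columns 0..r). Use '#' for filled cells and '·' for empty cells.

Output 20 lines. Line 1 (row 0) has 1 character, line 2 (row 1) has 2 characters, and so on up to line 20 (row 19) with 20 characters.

Answer: #
##
#·#
####
#···#
##··##
#·#·#·#
########
#·······#
##······##
#·#·····#·#
####····####
#···#···#···#
##··##··##··##
#·#·#·#·#·#·#·#
################
#···············#
##··············##
#·#·············#·#
####············####

Derivation:
r0=0: #
r1=1: ##
r2=10: #·#
r3=11: ####
r4=100: #···#
r5=101: ##··##
r6=110: #·#·#·#
r7=111: ########
r8=1000: #·······#
r9=1001: ##······##
r10=1010: #·#·····#·#
r11=1011: ####····####
r12=1100: #···#···#···#
r13=1101: ##··##··##··##
r14=1110: #·#·#·#·#·#·#·#
r15=1111: ################
r16=10000: #···············#
r17=10001: ##··············##
r18=10010: #·#·············#·#
r19=10011: ####············####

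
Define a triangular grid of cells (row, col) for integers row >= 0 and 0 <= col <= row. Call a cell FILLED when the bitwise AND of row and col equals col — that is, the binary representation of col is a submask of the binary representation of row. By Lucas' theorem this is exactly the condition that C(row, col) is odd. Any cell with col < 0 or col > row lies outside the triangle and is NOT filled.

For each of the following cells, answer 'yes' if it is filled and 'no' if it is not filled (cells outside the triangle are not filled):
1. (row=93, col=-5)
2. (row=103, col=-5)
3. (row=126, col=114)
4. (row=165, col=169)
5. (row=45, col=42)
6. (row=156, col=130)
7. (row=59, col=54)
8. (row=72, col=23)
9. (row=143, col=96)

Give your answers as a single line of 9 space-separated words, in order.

Answer: no no yes no no no no no no

Derivation:
(93,-5): col outside [0, 93] -> not filled
(103,-5): col outside [0, 103] -> not filled
(126,114): row=0b1111110, col=0b1110010, row AND col = 0b1110010 = 114; 114 == 114 -> filled
(165,169): col outside [0, 165] -> not filled
(45,42): row=0b101101, col=0b101010, row AND col = 0b101000 = 40; 40 != 42 -> empty
(156,130): row=0b10011100, col=0b10000010, row AND col = 0b10000000 = 128; 128 != 130 -> empty
(59,54): row=0b111011, col=0b110110, row AND col = 0b110010 = 50; 50 != 54 -> empty
(72,23): row=0b1001000, col=0b10111, row AND col = 0b0 = 0; 0 != 23 -> empty
(143,96): row=0b10001111, col=0b1100000, row AND col = 0b0 = 0; 0 != 96 -> empty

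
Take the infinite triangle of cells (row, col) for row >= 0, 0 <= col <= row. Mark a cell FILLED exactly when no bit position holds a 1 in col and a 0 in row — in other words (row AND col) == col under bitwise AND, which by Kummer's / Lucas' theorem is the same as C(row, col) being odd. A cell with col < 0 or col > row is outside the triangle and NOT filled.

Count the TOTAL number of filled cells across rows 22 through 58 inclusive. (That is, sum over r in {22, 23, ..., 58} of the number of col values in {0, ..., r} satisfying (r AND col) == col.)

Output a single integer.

r22=10110 pc3: +8 =8
r23=10111 pc4: +16 =24
r24=11000 pc2: +4 =28
r25=11001 pc3: +8 =36
r26=11010 pc3: +8 =44
r27=11011 pc4: +16 =60
r28=11100 pc3: +8 =68
r29=11101 pc4: +16 =84
r30=11110 pc4: +16 =100
r31=11111 pc5: +32 =132
r32=100000 pc1: +2 =134
r33=100001 pc2: +4 =138
r34=100010 pc2: +4 =142
r35=100011 pc3: +8 =150
r36=100100 pc2: +4 =154
r37=100101 pc3: +8 =162
r38=100110 pc3: +8 =170
r39=100111 pc4: +16 =186
r40=101000 pc2: +4 =190
r41=101001 pc3: +8 =198
r42=101010 pc3: +8 =206
r43=101011 pc4: +16 =222
r44=101100 pc3: +8 =230
r45=101101 pc4: +16 =246
r46=101110 pc4: +16 =262
r47=101111 pc5: +32 =294
r48=110000 pc2: +4 =298
r49=110001 pc3: +8 =306
r50=110010 pc3: +8 =314
r51=110011 pc4: +16 =330
r52=110100 pc3: +8 =338
r53=110101 pc4: +16 =354
r54=110110 pc4: +16 =370
r55=110111 pc5: +32 =402
r56=111000 pc3: +8 =410
r57=111001 pc4: +16 =426
r58=111010 pc4: +16 =442

Answer: 442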